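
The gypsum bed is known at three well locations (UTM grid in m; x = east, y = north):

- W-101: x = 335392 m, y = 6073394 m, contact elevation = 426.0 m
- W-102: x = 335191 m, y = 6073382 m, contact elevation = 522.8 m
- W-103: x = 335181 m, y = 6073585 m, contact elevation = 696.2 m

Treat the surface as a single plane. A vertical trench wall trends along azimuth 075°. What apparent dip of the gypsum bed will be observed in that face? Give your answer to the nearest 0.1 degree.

Two edge vectors: W-101→W-102 = (-201, -12, 96.8), W-101→W-103 = (-211, 191, 270.2).
Normal n = (W-101→W-102) × (W-101→W-103) = (-21731.2, 33885.4, -40923).
So ∂z/∂x = −n_x/n_z = −0.53103 and ∂z/∂y = −n_y/n_z = 0.82803.
Unit vector along 075° is (sin 75°, cos 75°) = (0.9659, 0.2588).
Slope in that direction = a·(0.9659) + b·(0.2588) = −0.29862.
Apparent dip = arctan|0.29862| = 16.6° (true dip is 44.5°, so apparent ≤ true as expected).

16.6°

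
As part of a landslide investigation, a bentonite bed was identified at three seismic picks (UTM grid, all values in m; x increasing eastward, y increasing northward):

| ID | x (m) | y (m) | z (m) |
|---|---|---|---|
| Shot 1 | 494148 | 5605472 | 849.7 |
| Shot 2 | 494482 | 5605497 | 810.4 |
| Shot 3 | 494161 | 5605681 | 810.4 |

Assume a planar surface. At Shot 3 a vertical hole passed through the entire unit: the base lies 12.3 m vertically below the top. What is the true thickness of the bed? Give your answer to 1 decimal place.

12.0 m

Let the plane be z = a·x + b·y + c.
Shot 2−Shot 1: 334a + 25b = −39.3;  Shot 3−Shot 1: 13a + 209b = −39.3.
Solving gives a = −0.10407, b = −0.18156.
|∇z| = √(a²+b²) = 0.20928, so dip δ = arctan(0.20928) = 11.82°.
True thickness = vertical thickness × cos δ = 12.3 × cos 11.82° = 12.0 m.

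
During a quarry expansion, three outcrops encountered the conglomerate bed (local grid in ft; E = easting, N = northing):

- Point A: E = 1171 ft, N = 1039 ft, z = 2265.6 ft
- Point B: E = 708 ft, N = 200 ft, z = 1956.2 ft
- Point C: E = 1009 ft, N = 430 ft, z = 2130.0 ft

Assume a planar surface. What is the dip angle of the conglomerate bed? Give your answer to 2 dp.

Two edge vectors: Point A→Point B = (-463, -839, -309.4), Point A→Point C = (-162, -609, -135.6).
Normal n = (Point A→Point B) × (Point A→Point C) = (-74656.2, -12660, 146049).
So ∂z/∂E = −n_x/n_z = 0.51117 and ∂z/∂N = −n_y/n_z = 0.08668.
Gradient magnitude |∇z| = √(a² + b²) = √(0.26130 + 0.00751) = 0.51847.
True dip = arctan(0.51847) = 27.41°, dipping toward W (azimuth ≈ 260°).

27.41°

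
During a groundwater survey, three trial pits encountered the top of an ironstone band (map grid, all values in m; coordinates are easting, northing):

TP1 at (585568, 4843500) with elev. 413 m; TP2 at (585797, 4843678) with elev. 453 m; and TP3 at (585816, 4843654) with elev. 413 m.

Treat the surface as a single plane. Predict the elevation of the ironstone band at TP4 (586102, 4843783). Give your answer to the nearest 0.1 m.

358.7 m

Two edge vectors: TP1→TP2 = (229, 178, 40), TP1→TP3 = (248, 154, 0).
Normal n = (TP1→TP2) × (TP1→TP3) = (-6160, 9920, -8878).
So ∂z/∂easting = −n_x/n_z = −0.693849966 and ∂z/∂northing = −n_y/n_z = 1.117368777.
Intercept c from TP1: 413 + 406296.34 − 5411975.67 = −5005266.33.
At (586102, 4843783): z = −406666.9 + 5412291.9 − 5005266.33 = 358.7 m.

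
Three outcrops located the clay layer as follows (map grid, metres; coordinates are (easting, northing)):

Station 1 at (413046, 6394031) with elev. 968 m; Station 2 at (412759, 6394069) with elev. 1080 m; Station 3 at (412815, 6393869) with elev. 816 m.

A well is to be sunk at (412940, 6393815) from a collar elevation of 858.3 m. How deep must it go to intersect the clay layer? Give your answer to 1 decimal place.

Two edge vectors: Station 1→Station 2 = (-287, 38, 112), Station 1→Station 3 = (-231, -162, -152).
Normal n = (Station 1→Station 2) × (Station 1→Station 3) = (12368, -69496, 55272).
So ∂z/∂E = −n_x/n_z = −0.223766102 and ∂z/∂N = −n_y/n_z = 1.257345491.
Intercept c from Station 1: 968 + 92425.69 − 8039506.05 = −7946112.36.
At (412940, 6393815): z_contact = −92401.97 + 8039234.46 − 7946112.36 = 720.13 m.
Depth below ground = 858.3 − 720.13 = 138.2 m.

138.2 m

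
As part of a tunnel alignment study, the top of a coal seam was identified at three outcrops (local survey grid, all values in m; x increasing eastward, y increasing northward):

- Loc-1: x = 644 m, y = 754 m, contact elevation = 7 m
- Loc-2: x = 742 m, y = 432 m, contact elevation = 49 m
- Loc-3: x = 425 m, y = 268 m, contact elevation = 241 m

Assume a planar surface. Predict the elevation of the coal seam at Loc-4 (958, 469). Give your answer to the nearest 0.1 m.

-61.5 m

Let the plane be z = a·x + b·y + c.
Loc-2−Loc-1: 98a − 322b = 42;  Loc-3−Loc-1: −219a − 486b = 234.
Solving gives a = −0.46498, b = −0.27195.
Then c = 7 − a·644 − b·754 = 511.50.
At (958, 469): z = −445.5 − 127.5 + 511.50 = -61.5 m.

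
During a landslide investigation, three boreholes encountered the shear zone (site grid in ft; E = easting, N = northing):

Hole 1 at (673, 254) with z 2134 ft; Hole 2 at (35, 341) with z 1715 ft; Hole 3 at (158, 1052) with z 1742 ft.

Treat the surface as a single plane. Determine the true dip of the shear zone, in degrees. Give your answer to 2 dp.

Two edge vectors: Hole 1→Hole 2 = (-638, 87, -419), Hole 1→Hole 3 = (-515, 798, -392).
Normal n = (Hole 1→Hole 2) × (Hole 1→Hole 3) = (300258, -34311, -464319).
So ∂z/∂E = −n_x/n_z = 0.64666 and ∂z/∂N = −n_y/n_z = −0.07390.
Gradient magnitude |∇z| = √(a² + b²) = √(0.41817 + 0.00546) = 0.65087.
True dip = arctan(0.65087) = 33.06°, dipping toward W (azimuth ≈ 277°).

33.06°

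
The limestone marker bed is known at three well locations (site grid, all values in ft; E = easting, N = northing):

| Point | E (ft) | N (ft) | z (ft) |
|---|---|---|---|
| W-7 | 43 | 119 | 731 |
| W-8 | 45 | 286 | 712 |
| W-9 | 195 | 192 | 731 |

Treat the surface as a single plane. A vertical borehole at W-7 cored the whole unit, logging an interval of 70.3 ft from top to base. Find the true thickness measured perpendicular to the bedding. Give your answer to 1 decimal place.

Two edge vectors: W-7→W-8 = (2, 167, -19), W-7→W-9 = (152, 73, 0).
Normal n = (W-7→W-8) × (W-7→W-9) = (1387, -2888, -25238).
So ∂z/∂E = −n_x/n_z = 0.05496 and ∂z/∂N = −n_y/n_z = −0.11443.
|∇z| = √(a²+b²) = 0.12694, so dip δ = arctan(0.12694) = 7.23°.
True thickness = vertical thickness × cos δ = 70.3 × cos 7.23° = 69.7 ft.

69.7 ft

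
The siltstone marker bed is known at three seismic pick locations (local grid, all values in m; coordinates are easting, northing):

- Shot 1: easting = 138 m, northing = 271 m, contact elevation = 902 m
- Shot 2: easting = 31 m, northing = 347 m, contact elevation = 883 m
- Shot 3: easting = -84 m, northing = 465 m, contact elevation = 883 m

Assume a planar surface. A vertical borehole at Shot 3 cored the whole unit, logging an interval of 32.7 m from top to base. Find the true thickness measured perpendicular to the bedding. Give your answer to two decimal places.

Let the plane be z = a·easting + b·northing + c.
Shot 2−Shot 1: −107a + 76b = −19;  Shot 3−Shot 1: −222a + 194b = −19.
Solving gives a = 0.57694, b = 0.56227.
|∇z| = √(a²+b²) = 0.80562, so dip δ = arctan(0.80562) = 38.86°.
True thickness = vertical thickness × cos δ = 32.7 × cos 38.86° = 25.46 m.

25.46 m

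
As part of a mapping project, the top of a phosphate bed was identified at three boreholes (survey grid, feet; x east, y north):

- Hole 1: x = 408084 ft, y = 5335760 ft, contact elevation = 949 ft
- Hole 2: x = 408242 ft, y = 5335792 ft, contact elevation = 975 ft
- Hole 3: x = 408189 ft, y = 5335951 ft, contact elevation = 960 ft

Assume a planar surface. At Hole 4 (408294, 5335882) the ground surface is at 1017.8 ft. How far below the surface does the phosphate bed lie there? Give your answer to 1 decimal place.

37.2 ft

Let the plane be z = a·x + b·y + c.
Hole 2−Hole 1: 158a + 32b = 26;  Hole 3−Hole 1: 105a + 191b = 11.
Solving gives a = 0.172048624, b = −0.036990081.
Then c = 949 − a·408084 − b·5335760 = 128108.91.
At (408294, 5335882): z_contact = 70246.42 − 197374.71 + 128108.91 = 980.62 ft.
Depth below ground = 1017.8 − 980.62 = 37.2 ft.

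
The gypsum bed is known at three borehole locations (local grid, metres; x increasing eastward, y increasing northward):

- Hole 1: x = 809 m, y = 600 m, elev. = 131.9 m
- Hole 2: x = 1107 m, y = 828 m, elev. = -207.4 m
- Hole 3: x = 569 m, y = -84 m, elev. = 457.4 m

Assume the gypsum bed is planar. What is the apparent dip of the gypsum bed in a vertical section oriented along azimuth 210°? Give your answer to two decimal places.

31.79°

Let the plane be z = a·x + b·y + c.
Hole 2−Hole 1: 298a + 228b = −339.3;  Hole 3−Hole 1: −240a − 684b = 325.5.
Solving gives a = −1.05872, b = −0.10440.
Unit vector along 210° is (sin 210°, cos 210°) = (-0.5000, -0.8660).
Slope in that direction = a·(-0.5000) + b·(-0.8660) = 0.61977.
Apparent dip = arctan|0.61977| = 31.79° (true dip is 46.8°, so apparent ≤ true as expected).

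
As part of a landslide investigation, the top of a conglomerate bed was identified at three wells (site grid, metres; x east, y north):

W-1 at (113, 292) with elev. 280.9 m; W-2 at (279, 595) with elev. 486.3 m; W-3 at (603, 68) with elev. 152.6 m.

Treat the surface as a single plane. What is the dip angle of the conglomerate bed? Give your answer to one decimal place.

Let the plane be z = a·x + b·y + c.
W-2−W-1: 166a + 303b = 205.4;  W-3−W-1: 490a − 224b = −128.3.
Solving gives a = 0.03843, b = 0.65683.
Gradient magnitude |∇z| = √(a² + b²) = √(0.00148 + 0.43143) = 0.65796.
True dip = arctan(0.65796) = 33.3°, dipping toward S (azimuth ≈ 183°).

33.3°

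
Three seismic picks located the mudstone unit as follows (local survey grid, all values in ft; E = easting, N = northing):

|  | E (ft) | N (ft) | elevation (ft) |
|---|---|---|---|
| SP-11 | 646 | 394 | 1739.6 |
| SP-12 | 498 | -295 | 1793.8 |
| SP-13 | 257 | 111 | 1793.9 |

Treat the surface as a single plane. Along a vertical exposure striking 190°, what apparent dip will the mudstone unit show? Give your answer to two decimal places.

4.22°

Two edge vectors: SP-11→SP-12 = (-148, -689, 54.2), SP-11→SP-13 = (-389, -283, 54.3).
Normal n = (SP-11→SP-12) × (SP-11→SP-13) = (-22074.1, -13047.4, -226137).
So ∂z/∂E = −n_x/n_z = −0.09761 and ∂z/∂N = −n_y/n_z = −0.05770.
Unit vector along 190° is (sin 190°, cos 190°) = (-0.1736, -0.9848).
Slope in that direction = a·(-0.1736) + b·(-0.9848) = 0.07377.
Apparent dip = arctan|0.07377| = 4.22° (true dip is 6.5°, so apparent ≤ true as expected).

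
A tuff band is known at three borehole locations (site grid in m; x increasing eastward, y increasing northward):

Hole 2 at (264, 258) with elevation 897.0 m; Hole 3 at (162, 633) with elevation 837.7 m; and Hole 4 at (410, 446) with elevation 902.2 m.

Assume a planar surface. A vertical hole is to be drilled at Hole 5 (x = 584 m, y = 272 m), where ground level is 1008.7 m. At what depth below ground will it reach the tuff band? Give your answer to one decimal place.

56.5 m

Two edge vectors: Hole 2→Hole 3 = (-102, 375, -59.3), Hole 2→Hole 4 = (146, 188, 5.2).
Normal n = (Hole 2→Hole 3) × (Hole 2→Hole 4) = (13098.4, -8127.4, -73926).
So ∂z/∂x = −n_x/n_z = 0.17718 and ∂z/∂y = −n_y/n_z = −0.10994.
Intercept c from Hole 2: 897 − 46.78 + 28.36 = 878.59.
At (584, 272): z_contact = 103.47 − 29.90 + 878.59 = 952.16 m.
Depth below ground = 1008.7 − 952.16 = 56.5 m.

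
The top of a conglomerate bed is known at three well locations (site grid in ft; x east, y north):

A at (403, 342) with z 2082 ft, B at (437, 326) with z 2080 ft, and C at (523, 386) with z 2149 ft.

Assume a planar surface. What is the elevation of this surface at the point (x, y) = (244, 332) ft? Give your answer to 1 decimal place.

2028.8 ft

Let the plane be z = a·x + b·y + c.
B−A: 34a − 16b = −2;  C−A: 120a + 44b = 67.
Solving gives a = 0.28806, b = 0.73712.
Then c = 2082 − a·403 − b·342 = 1713.82.
At (244, 332): z = 70.3 + 244.7 + 1713.82 = 2028.8 ft.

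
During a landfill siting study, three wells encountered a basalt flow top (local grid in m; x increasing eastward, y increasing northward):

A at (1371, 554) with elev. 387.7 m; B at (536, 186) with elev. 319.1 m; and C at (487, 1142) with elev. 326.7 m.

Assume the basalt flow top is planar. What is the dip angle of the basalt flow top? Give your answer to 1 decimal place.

4.5°

Two edge vectors: A→B = (-835, -368, -68.6), A→C = (-884, 588, -61).
Normal n = (A→B) × (A→C) = (62784.8, 9707.4, -816292).
So ∂z/∂x = −n_x/n_z = 0.07691 and ∂z/∂y = −n_y/n_z = 0.01189.
Gradient magnitude |∇z| = √(a² + b²) = √(0.00592 + 0.00014) = 0.07783.
True dip = arctan(0.07783) = 4.5°, dipping toward W (azimuth ≈ 261°).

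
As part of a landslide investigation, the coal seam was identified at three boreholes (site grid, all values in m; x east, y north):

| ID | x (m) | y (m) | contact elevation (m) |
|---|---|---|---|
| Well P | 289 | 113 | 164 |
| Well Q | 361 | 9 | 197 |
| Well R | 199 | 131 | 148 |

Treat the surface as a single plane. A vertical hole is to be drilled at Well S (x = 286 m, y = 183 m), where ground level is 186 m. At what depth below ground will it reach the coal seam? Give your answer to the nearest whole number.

38 m

Two edge vectors: Well P→Well Q = (72, -104, 33), Well P→Well R = (-90, 18, -16).
Normal n = (Well P→Well Q) × (Well P→Well R) = (1070, -1818, -8064).
So ∂z/∂x = −n_x/n_z = 0.13269 and ∂z/∂y = −n_y/n_z = −0.22545.
Intercept c from Well P: 164 − 38.35 + 25.48 = 151.13.
At (286, 183): z_contact = 37.9 − 41.3 + 151.13 = 147.8 m.
Depth below ground = 186 − 147.8 = 38 m.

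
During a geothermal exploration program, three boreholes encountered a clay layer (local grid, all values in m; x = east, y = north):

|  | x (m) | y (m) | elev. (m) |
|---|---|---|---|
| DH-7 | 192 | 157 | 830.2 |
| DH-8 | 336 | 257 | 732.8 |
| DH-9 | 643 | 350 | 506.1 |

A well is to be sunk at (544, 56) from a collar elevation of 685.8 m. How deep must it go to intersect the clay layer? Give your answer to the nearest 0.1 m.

148.4 m

Let the plane be z = a·x + b·y + c.
DH-8−DH-7: 144a + 100b = −97.4;  DH-9−DH-7: 451a + 193b = −324.1.
Solving gives a = −0.78645, b = 0.15848.
Then c = 830.2 − a·192 − b·157 = 956.32.
At (544, 56): z_contact = −427.83 + 8.87 + 956.32 = 537.36 m.
Depth below ground = 685.8 − 537.36 = 148.4 m.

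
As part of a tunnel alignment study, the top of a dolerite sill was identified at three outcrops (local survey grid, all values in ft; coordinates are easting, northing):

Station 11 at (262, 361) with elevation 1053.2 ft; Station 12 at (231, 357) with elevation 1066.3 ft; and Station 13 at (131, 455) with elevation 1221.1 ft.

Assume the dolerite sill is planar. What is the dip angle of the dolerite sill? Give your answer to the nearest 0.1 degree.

49.1°

Two edge vectors: Station 11→Station 12 = (-31, -4, 13.1), Station 11→Station 13 = (-131, 94, 167.9).
Normal n = (Station 11→Station 12) × (Station 11→Station 13) = (-1903, 3488.8, -3438).
So ∂z/∂easting = −n_x/n_z = −0.55352 and ∂z/∂northing = −n_y/n_z = 1.01478.
Gradient magnitude |∇z| = √(a² + b²) = √(0.30638 + 1.02977) = 1.15592.
True dip = arctan(1.15592) = 49.1°, dipping toward SSE (azimuth ≈ 151°).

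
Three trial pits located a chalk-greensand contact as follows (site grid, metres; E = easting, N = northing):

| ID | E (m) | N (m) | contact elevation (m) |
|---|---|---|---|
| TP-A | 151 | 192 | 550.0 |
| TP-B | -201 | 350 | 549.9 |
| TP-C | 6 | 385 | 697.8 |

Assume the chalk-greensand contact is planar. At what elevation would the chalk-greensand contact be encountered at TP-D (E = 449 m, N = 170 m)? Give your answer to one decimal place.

679.3 m

Two edge vectors: TP-A→TP-B = (-352, 158, -0.1), TP-A→TP-C = (-145, 193, 147.8).
Normal n = (TP-A→TP-B) × (TP-A→TP-C) = (23371.7, 52040.1, -45026).
So ∂z/∂E = −n_x/n_z = 0.51907 and ∂z/∂N = −n_y/n_z = 1.15578.
Intercept c from TP-A: 550 − 78.38 − 221.91 = 249.71.
At (449, 170): z = 233.1 + 196.5 + 249.71 = 679.3 m.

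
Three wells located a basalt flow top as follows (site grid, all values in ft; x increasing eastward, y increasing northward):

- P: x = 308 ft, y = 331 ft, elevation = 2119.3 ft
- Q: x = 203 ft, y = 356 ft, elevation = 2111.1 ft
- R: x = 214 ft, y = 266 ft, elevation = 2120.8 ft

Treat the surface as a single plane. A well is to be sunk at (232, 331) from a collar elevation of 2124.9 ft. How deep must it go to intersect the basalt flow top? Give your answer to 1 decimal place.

Let the plane be z = a·x + b·y + c.
Q−P: −105a + 25b = −8.2;  R−P: −94a − 65b = 1.5.
Solving gives a = 0.05401, b = −0.10118.
Then c = 2119.3 − a·308 − b·331 = 2136.16.
At (232, 331): z_contact = 12.53 − 33.49 + 2136.16 = 2115.20 ft.
Depth below ground = 2124.9 − 2115.20 = 9.7 ft.

9.7 ft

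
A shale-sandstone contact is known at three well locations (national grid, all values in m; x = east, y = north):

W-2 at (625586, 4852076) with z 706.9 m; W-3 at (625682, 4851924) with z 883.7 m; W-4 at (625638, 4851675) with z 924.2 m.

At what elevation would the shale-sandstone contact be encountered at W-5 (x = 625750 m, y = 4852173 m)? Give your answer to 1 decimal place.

872.9 m

Two edge vectors: W-2→W-3 = (96, -152, 176.8), W-2→W-4 = (52, -401, 217.3).
Normal n = (W-2→W-3) × (W-2→W-4) = (37867.2, -11667.2, -30592).
So ∂z/∂x = −n_x/n_z = 1.237813808 and ∂z/∂y = −n_y/n_z = −0.381380753.
Intercept c from W-2: 706.9 − 774358.99 + 1850488.40 = 1076836.31.
At (625750, 4852173): z = 774562.0 − 1850525.4 + 1076836.31 = 872.9 m.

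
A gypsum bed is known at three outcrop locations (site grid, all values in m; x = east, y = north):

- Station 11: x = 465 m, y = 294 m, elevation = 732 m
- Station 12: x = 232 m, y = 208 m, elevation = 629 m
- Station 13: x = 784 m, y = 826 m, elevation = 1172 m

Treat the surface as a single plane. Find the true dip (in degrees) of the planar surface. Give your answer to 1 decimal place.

36.6°

Two edge vectors: Station 11→Station 12 = (-233, -86, -103), Station 11→Station 13 = (319, 532, 440).
Normal n = (Station 11→Station 12) × (Station 11→Station 13) = (16956, 69663, -96522).
So ∂z/∂x = −n_x/n_z = 0.17567 and ∂z/∂y = −n_y/n_z = 0.72173.
Gradient magnitude |∇z| = √(a² + b²) = √(0.03086 + 0.52090) = 0.74280.
True dip = arctan(0.74280) = 36.6°, dipping toward SSW (azimuth ≈ 194°).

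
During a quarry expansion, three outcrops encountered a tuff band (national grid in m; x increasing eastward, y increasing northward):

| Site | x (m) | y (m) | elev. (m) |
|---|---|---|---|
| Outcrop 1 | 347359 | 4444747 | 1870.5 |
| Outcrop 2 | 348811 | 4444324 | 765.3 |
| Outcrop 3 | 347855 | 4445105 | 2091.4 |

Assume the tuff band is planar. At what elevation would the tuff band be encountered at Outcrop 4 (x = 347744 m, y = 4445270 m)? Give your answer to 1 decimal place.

2333.9 m

Two edge vectors: Outcrop 1→Outcrop 2 = (1452, -423, -1105.2), Outcrop 1→Outcrop 3 = (496, 358, 220.9).
Normal n = (Outcrop 1→Outcrop 2) × (Outcrop 1→Outcrop 3) = (302220.9, -868926, 729624).
So ∂z/∂x = −n_x/n_z = −0.414214582 and ∂z/∂y = −n_y/n_z = 1.190922996.
Intercept c from Outcrop 1: 1870.5 + 143881.16 − 5293351.41 = −5147599.75.
At (347744, 4445270): z = −144040.6 + 5293974.3 − 5147599.75 = 2333.9 m.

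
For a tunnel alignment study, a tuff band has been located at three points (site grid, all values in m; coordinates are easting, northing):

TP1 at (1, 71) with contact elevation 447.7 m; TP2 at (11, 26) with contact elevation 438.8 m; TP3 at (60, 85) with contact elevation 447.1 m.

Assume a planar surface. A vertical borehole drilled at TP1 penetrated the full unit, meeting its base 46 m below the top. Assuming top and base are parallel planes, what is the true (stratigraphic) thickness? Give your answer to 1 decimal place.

Let the plane be z = a·easting + b·northing + c.
TP2−TP1: 10a − 45b = −8.9;  TP3−TP1: 59a + 14b = −0.6.
Solving gives a = −0.05424, b = 0.18572.
|∇z| = √(a²+b²) = 0.19348, so dip δ = arctan(0.19348) = 10.95°.
True thickness = vertical thickness × cos δ = 46 × cos 10.95° = 45.2 m.

45.2 m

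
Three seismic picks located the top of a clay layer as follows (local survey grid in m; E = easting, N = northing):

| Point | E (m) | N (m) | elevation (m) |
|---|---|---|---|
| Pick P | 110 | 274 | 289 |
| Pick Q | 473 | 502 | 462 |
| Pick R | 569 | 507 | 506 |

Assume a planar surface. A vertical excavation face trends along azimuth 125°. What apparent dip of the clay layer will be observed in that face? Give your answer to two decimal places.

Let the plane be z = a·E + b·N + c.
Pick Q−Pick P: 363a + 228b = 173;  Pick R−Pick P: 459a + 233b = 217.
Solving gives a = 0.45668, b = 0.03168.
Unit vector along 125° is (sin 125°, cos 125°) = (0.8192, -0.5736).
Slope in that direction = a·(0.8192) + b·(-0.5736) = 0.35592.
Apparent dip = arctan|0.35592| = 19.59° (true dip is 24.6°, so apparent ≤ true as expected).

19.59°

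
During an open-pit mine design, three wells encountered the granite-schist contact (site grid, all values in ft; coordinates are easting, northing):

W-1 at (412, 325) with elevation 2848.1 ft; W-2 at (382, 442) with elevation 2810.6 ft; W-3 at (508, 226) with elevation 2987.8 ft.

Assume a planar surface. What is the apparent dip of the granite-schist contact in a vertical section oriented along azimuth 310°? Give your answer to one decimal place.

48.4°

Let the plane be z = a·easting + b·northing + c.
W-2−W-1: −30a + 117b = −37.5;  W-3−W-1: 96a − 99b = 139.7.
Solving gives a = 1.52898, b = 0.07153.
Unit vector along 310° is (sin 310°, cos 310°) = (-0.7660, 0.6428).
Slope in that direction = a·(-0.7660) + b·(0.6428) = −1.12528.
Apparent dip = arctan|1.12528| = 48.4° (true dip is 56.8°, so apparent ≤ true as expected).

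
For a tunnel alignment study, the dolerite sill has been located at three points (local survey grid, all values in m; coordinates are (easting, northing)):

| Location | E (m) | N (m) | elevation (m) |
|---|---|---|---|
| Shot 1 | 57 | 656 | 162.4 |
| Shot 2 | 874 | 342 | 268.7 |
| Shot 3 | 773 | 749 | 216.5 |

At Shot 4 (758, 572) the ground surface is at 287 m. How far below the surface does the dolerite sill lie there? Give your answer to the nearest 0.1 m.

Let the plane be z = a·E + b·N + c.
Shot 2−Shot 1: 817a − 314b = 106.3;  Shot 3−Shot 1: 716a + 93b = 54.1.
Solving gives a = 0.08934, b = −0.10609.
Then c = 162.4 − a·57 − b·656 = 226.90.
At (758, 572): z_contact = 67.72 − 60.68 + 226.90 = 233.94 m.
Depth below ground = 287 − 233.94 = 53.1 m.

53.1 m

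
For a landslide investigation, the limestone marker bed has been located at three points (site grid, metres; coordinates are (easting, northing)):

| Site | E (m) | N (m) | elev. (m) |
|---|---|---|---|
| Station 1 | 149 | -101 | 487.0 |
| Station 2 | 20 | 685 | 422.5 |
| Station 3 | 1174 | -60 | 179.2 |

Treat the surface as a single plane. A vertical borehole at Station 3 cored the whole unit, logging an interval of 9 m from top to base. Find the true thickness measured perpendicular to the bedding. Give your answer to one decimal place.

8.6 m

Two edge vectors: Station 1→Station 2 = (-129, 786, -64.5), Station 1→Station 3 = (1025, 41, -307.8).
Normal n = (Station 1→Station 2) × (Station 1→Station 3) = (-239286.3, -105818.7, -810939).
So ∂z/∂E = −n_x/n_z = −0.29507 and ∂z/∂N = −n_y/n_z = −0.13049.
|∇z| = √(a²+b²) = 0.32264, so dip δ = arctan(0.32264) = 17.88°.
True thickness = vertical thickness × cos δ = 9 × cos 17.88° = 8.6 m.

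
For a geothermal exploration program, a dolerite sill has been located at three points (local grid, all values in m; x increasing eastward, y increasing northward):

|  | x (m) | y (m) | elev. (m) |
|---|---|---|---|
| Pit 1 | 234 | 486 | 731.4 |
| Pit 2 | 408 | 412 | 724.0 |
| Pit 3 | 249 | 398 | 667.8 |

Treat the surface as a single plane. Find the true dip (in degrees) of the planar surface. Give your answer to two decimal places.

39.44°

Two edge vectors: Pit 1→Pit 2 = (174, -74, -7.4), Pit 1→Pit 3 = (15, -88, -63.6).
Normal n = (Pit 1→Pit 2) × (Pit 1→Pit 3) = (4055.2, 10955.4, -14202).
So ∂z/∂x = −n_x/n_z = 0.28554 and ∂z/∂y = −n_y/n_z = 0.77140.
Gradient magnitude |∇z| = √(a² + b²) = √(0.08153 + 0.59506) = 0.82255.
True dip = arctan(0.82255) = 39.44°, dipping toward SSW (azimuth ≈ 200°).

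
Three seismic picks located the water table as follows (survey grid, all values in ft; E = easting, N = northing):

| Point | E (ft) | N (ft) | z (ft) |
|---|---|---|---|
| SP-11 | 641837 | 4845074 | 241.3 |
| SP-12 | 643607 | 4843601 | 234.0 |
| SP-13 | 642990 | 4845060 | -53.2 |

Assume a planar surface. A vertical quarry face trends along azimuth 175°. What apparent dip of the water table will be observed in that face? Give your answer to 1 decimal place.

Two edge vectors: SP-11→SP-12 = (1770, -1473, -7.3), SP-11→SP-13 = (1153, -14, -294.5).
Normal n = (SP-11→SP-12) × (SP-11→SP-13) = (433696.3, 512848.1, 1673589).
So ∂z/∂E = −n_x/n_z = −0.25914 and ∂z/∂N = −n_y/n_z = −0.30644.
Unit vector along 175° is (sin 175°, cos 175°) = (0.0872, -0.9962).
Slope in that direction = a·(0.0872) + b·(-0.9962) = 0.28268.
Apparent dip = arctan|0.28268| = 15.8° (true dip is 21.9°, so apparent ≤ true as expected).

15.8°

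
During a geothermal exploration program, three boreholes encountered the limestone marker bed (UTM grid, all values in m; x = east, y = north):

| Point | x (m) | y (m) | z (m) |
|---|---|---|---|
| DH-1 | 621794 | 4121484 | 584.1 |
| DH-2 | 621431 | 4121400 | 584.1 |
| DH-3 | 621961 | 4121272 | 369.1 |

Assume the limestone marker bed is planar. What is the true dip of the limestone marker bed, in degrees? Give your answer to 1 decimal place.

Let the plane be z = a·x + b·y + c.
DH-2−DH-1: −363a − 84b = 0;  DH-3−DH-1: 167a − 212b = −215.
Solving gives a = −0.19850, b = 0.85779.
Gradient magnitude |∇z| = √(a² + b²) = √(0.03940 + 0.73580) = 0.88046.
True dip = arctan(0.88046) = 41.4°, dipping toward SSE (azimuth ≈ 167°).

41.4°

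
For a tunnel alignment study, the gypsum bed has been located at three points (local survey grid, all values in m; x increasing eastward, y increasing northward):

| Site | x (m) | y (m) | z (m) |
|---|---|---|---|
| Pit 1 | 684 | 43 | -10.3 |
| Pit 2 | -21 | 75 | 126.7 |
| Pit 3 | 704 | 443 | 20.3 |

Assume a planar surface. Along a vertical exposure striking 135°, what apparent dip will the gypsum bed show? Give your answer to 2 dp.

11.06°

Let the plane be z = a·x + b·y + c.
Pit 2−Pit 1: −705a + 32b = 137;  Pit 3−Pit 1: 20a + 400b = 30.6.
Solving gives a = −0.19042, b = 0.08602.
Unit vector along 135° is (sin 135°, cos 135°) = (0.7071, -0.7071).
Slope in that direction = a·(0.7071) + b·(-0.7071) = −0.19547.
Apparent dip = arctan|0.19547| = 11.06° (true dip is 11.8°, so apparent ≤ true as expected).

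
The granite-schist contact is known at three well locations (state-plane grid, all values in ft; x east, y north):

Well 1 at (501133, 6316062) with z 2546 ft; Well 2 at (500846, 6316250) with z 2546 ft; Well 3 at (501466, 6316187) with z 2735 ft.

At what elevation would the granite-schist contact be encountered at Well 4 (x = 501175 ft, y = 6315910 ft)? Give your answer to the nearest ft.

2477 ft

Let the plane be z = a·x + b·y + c.
Well 2−Well 1: −287a + 188b = 0;  Well 3−Well 1: 333a + 125b = 189.
Solving gives a = 0.36080789, b = 0.55080779.
Then c = 2546 − a·501133 − b·6316062 = −3657202.87.
At (501175, 6315910): z = 180827.9 + 3478852.4 − 3657202.87 = 2477.4 ft.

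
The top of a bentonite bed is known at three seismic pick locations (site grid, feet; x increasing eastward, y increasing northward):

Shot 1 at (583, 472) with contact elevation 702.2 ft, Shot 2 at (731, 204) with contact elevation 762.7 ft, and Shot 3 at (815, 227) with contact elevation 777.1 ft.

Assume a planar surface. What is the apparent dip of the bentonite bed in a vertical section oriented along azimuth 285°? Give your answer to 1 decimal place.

12.7°

Let the plane be z = a·x + b·y + c.
Shot 2−Shot 1: 148a − 268b = 60.5;  Shot 3−Shot 1: 232a − 245b = 74.9.
Solving gives a = 0.20260, b = −0.11386.
Unit vector along 285° is (sin 285°, cos 285°) = (-0.9659, 0.2588).
Slope in that direction = a·(-0.9659) + b·(0.2588) = −0.22517.
Apparent dip = arctan|0.22517| = 12.7° (true dip is 13.1°, so apparent ≤ true as expected).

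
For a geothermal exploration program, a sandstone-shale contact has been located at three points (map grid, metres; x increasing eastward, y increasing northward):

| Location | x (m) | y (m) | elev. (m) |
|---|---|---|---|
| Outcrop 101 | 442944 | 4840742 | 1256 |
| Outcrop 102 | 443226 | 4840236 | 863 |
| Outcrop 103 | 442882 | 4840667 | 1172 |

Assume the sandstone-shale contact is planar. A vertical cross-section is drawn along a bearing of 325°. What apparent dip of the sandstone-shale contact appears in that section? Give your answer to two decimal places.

31.27°

Let the plane be z = a·x + b·y + c.
Outcrop 102−Outcrop 101: 282a − 506b = −393;  Outcrop 103−Outcrop 101: −62a − 75b = −84.
Solving gives a = 0.24807, b = 0.91493.
Unit vector along 325° is (sin 325°, cos 325°) = (-0.5736, 0.8192).
Slope in that direction = a·(-0.5736) + b·(0.8192) = 0.60718.
Apparent dip = arctan|0.60718| = 31.27° (true dip is 43.5°, so apparent ≤ true as expected).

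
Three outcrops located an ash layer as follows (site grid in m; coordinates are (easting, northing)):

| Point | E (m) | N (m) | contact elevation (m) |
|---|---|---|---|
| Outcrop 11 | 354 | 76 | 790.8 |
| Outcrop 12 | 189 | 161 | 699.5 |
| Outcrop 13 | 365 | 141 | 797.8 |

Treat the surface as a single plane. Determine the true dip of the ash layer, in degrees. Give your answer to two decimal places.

29.25°

Two edge vectors: Outcrop 11→Outcrop 12 = (-165, 85, -91.3), Outcrop 11→Outcrop 13 = (11, 65, 7).
Normal n = (Outcrop 11→Outcrop 12) × (Outcrop 11→Outcrop 13) = (6529.5, 150.7, -11660).
So ∂z/∂E = −n_x/n_z = 0.55999 and ∂z/∂N = −n_y/n_z = 0.01292.
Gradient magnitude |∇z| = √(a² + b²) = √(0.31359 + 0.00017) = 0.56014.
True dip = arctan(0.56014) = 29.25°, dipping toward W (azimuth ≈ 269°).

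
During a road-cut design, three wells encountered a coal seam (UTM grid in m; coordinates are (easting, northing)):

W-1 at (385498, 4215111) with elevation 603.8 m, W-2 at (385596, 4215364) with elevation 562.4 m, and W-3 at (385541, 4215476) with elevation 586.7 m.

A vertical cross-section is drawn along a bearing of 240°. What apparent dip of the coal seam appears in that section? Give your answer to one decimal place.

Let the plane be z = a·E + b·N + c.
W-2−W-1: 98a + 253b = −41.4;  W-3−W-1: 43a + 365b = −17.1.
Solving gives a = −0.43328, b = 0.00419.
Unit vector along 240° is (sin 240°, cos 240°) = (-0.8660, -0.5000).
Slope in that direction = a·(-0.8660) + b·(-0.5000) = 0.37313.
Apparent dip = arctan|0.37313| = 20.5° (true dip is 23.4°, so apparent ≤ true as expected).

20.5°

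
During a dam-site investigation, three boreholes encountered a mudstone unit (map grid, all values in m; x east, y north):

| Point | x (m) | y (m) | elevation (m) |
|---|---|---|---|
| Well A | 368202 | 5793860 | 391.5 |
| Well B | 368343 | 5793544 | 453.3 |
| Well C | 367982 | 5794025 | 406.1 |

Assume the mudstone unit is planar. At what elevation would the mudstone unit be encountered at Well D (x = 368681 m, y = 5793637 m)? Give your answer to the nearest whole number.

Let the plane be z = a·x + b·y + c.
Well B−Well A: 141a − 316b = 61.8;  Well C−Well A: −220a + 165b = 14.6.
Solving gives a = −0.32019457, b = −0.33844125.
Then c = 391.5 − a·368202 − b·5793860 = 2079169.00.
At (368681, 5793637): z = −118049.7 − 1960805.7 + 2079169.00 = 313.6 m.

314 m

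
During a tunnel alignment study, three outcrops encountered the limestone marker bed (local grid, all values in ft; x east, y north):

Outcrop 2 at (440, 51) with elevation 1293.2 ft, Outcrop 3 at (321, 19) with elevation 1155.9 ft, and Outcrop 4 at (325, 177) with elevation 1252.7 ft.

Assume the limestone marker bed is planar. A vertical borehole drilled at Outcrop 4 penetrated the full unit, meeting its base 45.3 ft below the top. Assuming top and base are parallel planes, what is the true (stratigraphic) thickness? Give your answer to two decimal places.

Let the plane be z = a·x + b·y + c.
Outcrop 3−Outcrop 2: −119a − 32b = −137.3;  Outcrop 4−Outcrop 2: −115a + 126b = −40.5.
Solving gives a = 0.99581, b = 0.58745.
|∇z| = √(a²+b²) = 1.15617, so dip δ = arctan(1.15617) = 49.14°.
True thickness = vertical thickness × cos δ = 45.3 × cos 49.14° = 29.63 ft.

29.63 ft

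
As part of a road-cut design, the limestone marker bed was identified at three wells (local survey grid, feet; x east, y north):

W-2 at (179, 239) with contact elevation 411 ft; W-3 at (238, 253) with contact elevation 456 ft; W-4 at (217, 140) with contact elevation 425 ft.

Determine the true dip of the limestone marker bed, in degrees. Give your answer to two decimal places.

Let the plane be z = a·x + b·y + c.
W-3−W-2: 59a + 14b = 45;  W-4−W-2: 38a − 99b = 14.
Solving gives a = 0.72980, b = 0.13871.
Gradient magnitude |∇z| = √(a² + b²) = √(0.53260 + 0.01924) = 0.74286.
True dip = arctan(0.74286) = 36.61°, dipping toward W (azimuth ≈ 259°).

36.61°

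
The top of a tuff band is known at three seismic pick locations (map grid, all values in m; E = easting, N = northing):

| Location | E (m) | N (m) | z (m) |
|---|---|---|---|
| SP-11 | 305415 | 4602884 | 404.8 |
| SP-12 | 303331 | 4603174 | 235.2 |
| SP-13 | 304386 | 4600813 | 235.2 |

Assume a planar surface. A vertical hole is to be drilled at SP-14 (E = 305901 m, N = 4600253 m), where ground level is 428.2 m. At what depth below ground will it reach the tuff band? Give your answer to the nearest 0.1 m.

83.2 m

Two edge vectors: SP-11→SP-12 = (-2084, 290, -169.6), SP-11→SP-13 = (-1029, -2071, -169.6).
Normal n = (SP-11→SP-12) × (SP-11→SP-13) = (-400425.6, -178928, 4614374).
So ∂z/∂E = −n_x/n_z = 0.086777881 and ∂z/∂N = −n_y/n_z = 0.038776224.
Intercept c from SP-11: 404.8 − 26503.27 − 178482.46 = −204580.93.
At (305901, 4600253): z_contact = 26545.44 + 178380.44 − 204580.93 = 344.95 m.
Depth below ground = 428.2 − 344.95 = 83.2 m.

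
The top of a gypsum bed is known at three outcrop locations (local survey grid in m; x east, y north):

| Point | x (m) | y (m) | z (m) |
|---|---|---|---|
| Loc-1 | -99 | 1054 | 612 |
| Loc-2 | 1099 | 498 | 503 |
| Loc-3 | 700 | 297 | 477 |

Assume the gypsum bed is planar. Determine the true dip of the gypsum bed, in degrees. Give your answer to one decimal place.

Two edge vectors: Loc-1→Loc-2 = (1198, -556, -109), Loc-1→Loc-3 = (799, -757, -135).
Normal n = (Loc-1→Loc-2) × (Loc-1→Loc-3) = (-7453, 74639, -462642).
So ∂z/∂x = −n_x/n_z = −0.01611 and ∂z/∂y = −n_y/n_z = 0.16133.
Gradient magnitude |∇z| = √(a² + b²) = √(0.00026 + 0.02603) = 0.16213.
True dip = arctan(0.16213) = 9.2°, dipping toward S (azimuth ≈ 174°).

9.2°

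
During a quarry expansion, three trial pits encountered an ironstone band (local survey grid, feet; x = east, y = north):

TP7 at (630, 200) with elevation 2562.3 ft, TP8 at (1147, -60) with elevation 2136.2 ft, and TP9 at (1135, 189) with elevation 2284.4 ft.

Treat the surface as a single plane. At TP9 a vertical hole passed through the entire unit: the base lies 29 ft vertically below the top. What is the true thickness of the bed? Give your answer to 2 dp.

Two edge vectors: TP7→TP8 = (517, -260, -426.1), TP7→TP9 = (505, -11, -277.9).
Normal n = (TP7→TP8) × (TP7→TP9) = (67566.9, -71506.2, 125613).
So ∂z/∂x = −n_x/n_z = −0.53790 and ∂z/∂y = −n_y/n_z = 0.56926.
|∇z| = √(a²+b²) = 0.78319, so dip δ = arctan(0.78319) = 38.07°.
True thickness = vertical thickness × cos δ = 29 × cos 38.07° = 22.83 ft.

22.83 ft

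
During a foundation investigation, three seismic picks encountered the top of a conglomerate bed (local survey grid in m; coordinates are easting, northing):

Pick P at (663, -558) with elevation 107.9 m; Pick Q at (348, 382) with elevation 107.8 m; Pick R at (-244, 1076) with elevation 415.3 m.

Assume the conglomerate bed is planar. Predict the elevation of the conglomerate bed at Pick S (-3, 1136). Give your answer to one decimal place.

191.9 m

Let the plane be z = a·easting + b·northing + c.
Pick Q−Pick P: −315a + 940b = −0.1;  Pick R−Pick P: −907a + 1634b = 307.4.
Solving gives a = −0.855712, b = −0.286861.
Then c = 107.9 − a·663 − b·-558 = 515.17.
At (-3, 1136): z = 2.6 − 325.9 + 515.17 = 191.9 m.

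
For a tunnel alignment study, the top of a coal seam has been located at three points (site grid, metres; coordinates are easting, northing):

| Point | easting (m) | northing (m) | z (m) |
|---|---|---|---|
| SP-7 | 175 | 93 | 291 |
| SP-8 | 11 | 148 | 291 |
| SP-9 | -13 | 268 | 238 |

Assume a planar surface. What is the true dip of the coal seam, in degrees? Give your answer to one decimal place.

Let the plane be z = a·easting + b·northing + c.
SP-8−SP-7: −164a + 55b = 0;  SP-9−SP-7: −188a + 175b = −53.
Solving gives a = −0.15877, b = −0.47342.
Gradient magnitude |∇z| = √(a² + b²) = √(0.02521 + 0.22413) = 0.49933.
True dip = arctan(0.49933) = 26.5°, dipping toward NNE (azimuth ≈ 019°).

26.5°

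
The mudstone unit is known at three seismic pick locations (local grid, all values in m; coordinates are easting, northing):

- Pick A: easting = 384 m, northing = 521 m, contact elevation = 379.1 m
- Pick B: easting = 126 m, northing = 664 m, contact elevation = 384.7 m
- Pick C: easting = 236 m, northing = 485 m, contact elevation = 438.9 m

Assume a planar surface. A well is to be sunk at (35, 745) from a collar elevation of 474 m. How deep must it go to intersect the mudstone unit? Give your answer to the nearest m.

102 m

Two edge vectors: Pick A→Pick B = (-258, 143, 5.6), Pick A→Pick C = (-148, -36, 59.8).
Normal n = (Pick A→Pick B) × (Pick A→Pick C) = (8753, 14599.6, 30452).
So ∂z/∂easting = −n_x/n_z = −0.28744 and ∂z/∂northing = −n_y/n_z = −0.47943.
Intercept c from Pick A: 379.1 + 110.38 + 249.78 = 739.26.
At (35, 745): z_contact = −10.1 − 357.2 + 739.26 = 372.0 m.
Depth below ground = 474 − 372.0 = 102 m.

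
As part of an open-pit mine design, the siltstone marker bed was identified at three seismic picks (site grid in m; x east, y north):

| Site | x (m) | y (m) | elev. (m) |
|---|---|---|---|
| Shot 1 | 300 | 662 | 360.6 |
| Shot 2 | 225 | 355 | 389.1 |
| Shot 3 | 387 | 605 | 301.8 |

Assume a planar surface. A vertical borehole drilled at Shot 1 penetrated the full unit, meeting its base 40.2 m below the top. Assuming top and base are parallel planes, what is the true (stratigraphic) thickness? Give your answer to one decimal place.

Let the plane be z = a·x + b·y + c.
Shot 2−Shot 1: −75a − 307b = 28.5;  Shot 3−Shot 1: 87a − 57b = −58.8.
Solving gives a = −0.63504, b = 0.06231.
|∇z| = √(a²+b²) = 0.63809, so dip δ = arctan(0.63809) = 32.54°.
True thickness = vertical thickness × cos δ = 40.2 × cos 32.54° = 33.9 m.

33.9 m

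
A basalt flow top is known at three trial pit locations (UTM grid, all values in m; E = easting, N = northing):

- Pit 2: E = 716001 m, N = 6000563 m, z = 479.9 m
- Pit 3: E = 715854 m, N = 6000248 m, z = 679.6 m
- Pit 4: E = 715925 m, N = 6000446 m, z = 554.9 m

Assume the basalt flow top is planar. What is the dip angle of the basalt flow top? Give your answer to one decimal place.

Two edge vectors: Pit 2→Pit 3 = (-147, -315, 199.7), Pit 2→Pit 4 = (-76, -117, 75).
Normal n = (Pit 2→Pit 3) × (Pit 2→Pit 4) = (-260.1, -4152.2, -6741).
So ∂z/∂E = −n_x/n_z = −0.03858 and ∂z/∂N = −n_y/n_z = −0.61596.
Gradient magnitude |∇z| = √(a² + b²) = √(0.00149 + 0.37941) = 0.61717.
True dip = arctan(0.61717) = 31.7°, dipping toward N (azimuth ≈ 004°).

31.7°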